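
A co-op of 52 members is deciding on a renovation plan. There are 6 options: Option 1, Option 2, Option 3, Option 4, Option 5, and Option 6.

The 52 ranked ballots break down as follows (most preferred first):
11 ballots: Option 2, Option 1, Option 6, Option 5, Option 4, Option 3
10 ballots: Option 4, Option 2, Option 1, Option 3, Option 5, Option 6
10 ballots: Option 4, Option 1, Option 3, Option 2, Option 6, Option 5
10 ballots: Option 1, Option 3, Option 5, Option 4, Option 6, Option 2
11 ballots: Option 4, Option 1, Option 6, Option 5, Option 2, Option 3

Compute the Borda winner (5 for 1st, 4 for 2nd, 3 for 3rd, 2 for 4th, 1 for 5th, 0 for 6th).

Option 1

Option 1: 11×4 + 10×3 + 10×4 + 10×5 + 11×4 = 208
Option 2: 11×5 + 10×4 + 10×2 + 10×0 + 11×1 = 126
Option 3: 11×0 + 10×2 + 10×3 + 10×4 + 11×0 = 90
Option 4: 11×1 + 10×5 + 10×5 + 10×2 + 11×5 = 186
Option 5: 11×2 + 10×1 + 10×0 + 10×3 + 11×2 = 84
Option 6: 11×3 + 10×0 + 10×1 + 10×1 + 11×3 = 86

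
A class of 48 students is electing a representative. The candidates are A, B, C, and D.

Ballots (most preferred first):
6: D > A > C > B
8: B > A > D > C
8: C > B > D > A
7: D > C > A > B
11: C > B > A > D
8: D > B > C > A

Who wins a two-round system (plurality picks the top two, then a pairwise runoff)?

D

Round 1 first-place votes: A 0, B 8, C 19, D 21. D and C advance.
Runoff: D is ranked above C on 29 ballots, C above D on 19.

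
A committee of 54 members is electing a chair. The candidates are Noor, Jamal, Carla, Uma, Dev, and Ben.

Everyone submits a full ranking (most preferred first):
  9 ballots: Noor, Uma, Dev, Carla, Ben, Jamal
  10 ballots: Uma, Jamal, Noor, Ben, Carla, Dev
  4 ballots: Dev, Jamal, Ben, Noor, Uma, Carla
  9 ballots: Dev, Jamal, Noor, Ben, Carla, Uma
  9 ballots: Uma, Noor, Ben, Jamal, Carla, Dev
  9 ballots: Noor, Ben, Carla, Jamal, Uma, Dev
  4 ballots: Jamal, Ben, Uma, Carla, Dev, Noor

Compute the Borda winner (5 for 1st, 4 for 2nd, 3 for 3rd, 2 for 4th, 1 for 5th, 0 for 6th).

Noor: 9×5 + 10×3 + 4×2 + 9×3 + 9×4 + 9×5 + 4×0 = 191
Jamal: 9×0 + 10×4 + 4×4 + 9×4 + 9×2 + 9×2 + 4×5 = 148
Carla: 9×2 + 10×1 + 4×0 + 9×1 + 9×1 + 9×3 + 4×2 = 81
Uma: 9×4 + 10×5 + 4×1 + 9×0 + 9×5 + 9×1 + 4×3 = 156
Dev: 9×3 + 10×0 + 4×5 + 9×5 + 9×0 + 9×0 + 4×1 = 96
Ben: 9×1 + 10×2 + 4×3 + 9×2 + 9×3 + 9×4 + 4×4 = 138

Noor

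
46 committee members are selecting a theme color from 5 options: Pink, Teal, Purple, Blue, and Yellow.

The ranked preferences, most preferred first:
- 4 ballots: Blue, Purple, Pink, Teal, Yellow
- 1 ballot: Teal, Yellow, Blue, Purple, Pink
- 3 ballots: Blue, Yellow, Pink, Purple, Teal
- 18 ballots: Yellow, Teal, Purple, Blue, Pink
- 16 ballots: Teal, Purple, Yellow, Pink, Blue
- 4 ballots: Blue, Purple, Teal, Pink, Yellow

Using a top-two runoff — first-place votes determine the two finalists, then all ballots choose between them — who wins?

Round 1 first-place votes: Pink 0, Teal 17, Purple 0, Blue 11, Yellow 18. Yellow and Teal advance.
Runoff: Yellow is ranked above Teal on 21 ballots, Teal above Yellow on 25.

Teal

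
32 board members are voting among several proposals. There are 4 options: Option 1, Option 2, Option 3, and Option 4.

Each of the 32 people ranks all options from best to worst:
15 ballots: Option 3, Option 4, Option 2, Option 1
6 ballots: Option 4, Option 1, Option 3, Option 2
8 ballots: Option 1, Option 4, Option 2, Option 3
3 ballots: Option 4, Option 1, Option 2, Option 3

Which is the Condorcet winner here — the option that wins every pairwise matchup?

Option 4 vs Option 1: 24–8
Option 4 vs Option 2: 32–0
Option 4 vs Option 3: 17–15
Option 4 beats every other option.

Option 4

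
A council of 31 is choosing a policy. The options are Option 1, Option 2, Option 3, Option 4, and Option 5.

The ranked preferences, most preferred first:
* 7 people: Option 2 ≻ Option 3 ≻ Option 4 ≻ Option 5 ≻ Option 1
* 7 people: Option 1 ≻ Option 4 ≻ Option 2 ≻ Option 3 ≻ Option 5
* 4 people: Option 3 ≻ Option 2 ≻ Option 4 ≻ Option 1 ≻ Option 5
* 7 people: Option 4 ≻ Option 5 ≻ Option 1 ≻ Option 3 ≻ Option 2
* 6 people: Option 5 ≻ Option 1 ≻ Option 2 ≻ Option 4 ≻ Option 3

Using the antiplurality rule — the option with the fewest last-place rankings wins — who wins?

Option 4

Last-place votes: Option 1 7, Option 2 7, Option 3 6, Option 4 0, Option 5 11.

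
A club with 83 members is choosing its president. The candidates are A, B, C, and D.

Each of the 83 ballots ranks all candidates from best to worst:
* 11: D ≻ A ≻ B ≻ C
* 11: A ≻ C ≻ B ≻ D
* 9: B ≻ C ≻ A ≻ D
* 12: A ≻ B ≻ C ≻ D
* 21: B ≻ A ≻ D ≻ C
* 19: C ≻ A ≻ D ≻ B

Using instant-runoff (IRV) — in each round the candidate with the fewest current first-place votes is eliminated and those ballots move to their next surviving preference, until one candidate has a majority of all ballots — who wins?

Round 1: A 23, B 30, C 19, D 11. D eliminated.
Round 2: A 34, B 30, C 19. C eliminated.
Round 3: A 53, B 30. A has a majority (≥42).

A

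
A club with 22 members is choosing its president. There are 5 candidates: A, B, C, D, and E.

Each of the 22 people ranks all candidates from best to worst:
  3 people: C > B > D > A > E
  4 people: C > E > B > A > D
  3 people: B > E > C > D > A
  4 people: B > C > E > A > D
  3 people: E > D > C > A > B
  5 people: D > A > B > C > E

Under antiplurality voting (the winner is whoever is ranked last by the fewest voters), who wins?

Last-place votes: A 3, B 3, C 0, D 8, E 8.

C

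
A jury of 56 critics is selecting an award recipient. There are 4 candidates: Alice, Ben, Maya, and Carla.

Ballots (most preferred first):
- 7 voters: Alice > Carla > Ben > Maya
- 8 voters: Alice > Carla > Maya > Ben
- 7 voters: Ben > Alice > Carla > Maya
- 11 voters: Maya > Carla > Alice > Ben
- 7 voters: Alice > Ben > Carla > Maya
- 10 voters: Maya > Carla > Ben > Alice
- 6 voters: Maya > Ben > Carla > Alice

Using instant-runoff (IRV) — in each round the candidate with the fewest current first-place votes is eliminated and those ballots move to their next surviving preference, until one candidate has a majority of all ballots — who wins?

Round 1: Alice 22, Ben 7, Maya 27, Carla 0. Carla eliminated.
Round 2: Alice 22, Ben 7, Maya 27. Ben eliminated.
Round 3: Alice 29, Maya 27. Alice has a majority (≥29).

Alice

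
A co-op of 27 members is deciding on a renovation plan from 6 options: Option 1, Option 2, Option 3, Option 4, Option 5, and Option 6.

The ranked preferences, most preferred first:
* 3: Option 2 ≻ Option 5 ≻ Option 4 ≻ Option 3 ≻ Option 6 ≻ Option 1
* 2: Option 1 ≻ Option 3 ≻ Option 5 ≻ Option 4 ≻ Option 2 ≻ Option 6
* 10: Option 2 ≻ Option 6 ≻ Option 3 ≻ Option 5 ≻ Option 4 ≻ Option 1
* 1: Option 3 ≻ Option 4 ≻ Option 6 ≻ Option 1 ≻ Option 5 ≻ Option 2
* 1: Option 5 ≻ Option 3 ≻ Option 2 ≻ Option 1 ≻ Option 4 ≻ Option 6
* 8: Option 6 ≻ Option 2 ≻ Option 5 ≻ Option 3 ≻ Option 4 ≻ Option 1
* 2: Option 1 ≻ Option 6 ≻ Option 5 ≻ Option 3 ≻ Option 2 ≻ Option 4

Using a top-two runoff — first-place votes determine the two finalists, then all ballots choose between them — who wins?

Option 2

Round 1 first-place votes: Option 1 4, Option 2 13, Option 3 1, Option 4 0, Option 5 1, Option 6 8. Option 2 and Option 6 advance.
Runoff: Option 2 is ranked above Option 6 on 16 ballots, Option 6 above Option 2 on 11.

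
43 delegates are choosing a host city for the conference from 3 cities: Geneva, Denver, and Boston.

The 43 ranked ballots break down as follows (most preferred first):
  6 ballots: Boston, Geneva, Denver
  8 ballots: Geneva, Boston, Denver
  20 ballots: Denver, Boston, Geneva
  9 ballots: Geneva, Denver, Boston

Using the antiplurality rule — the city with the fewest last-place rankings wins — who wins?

Last-place votes: Geneva 20, Denver 14, Boston 9.

Boston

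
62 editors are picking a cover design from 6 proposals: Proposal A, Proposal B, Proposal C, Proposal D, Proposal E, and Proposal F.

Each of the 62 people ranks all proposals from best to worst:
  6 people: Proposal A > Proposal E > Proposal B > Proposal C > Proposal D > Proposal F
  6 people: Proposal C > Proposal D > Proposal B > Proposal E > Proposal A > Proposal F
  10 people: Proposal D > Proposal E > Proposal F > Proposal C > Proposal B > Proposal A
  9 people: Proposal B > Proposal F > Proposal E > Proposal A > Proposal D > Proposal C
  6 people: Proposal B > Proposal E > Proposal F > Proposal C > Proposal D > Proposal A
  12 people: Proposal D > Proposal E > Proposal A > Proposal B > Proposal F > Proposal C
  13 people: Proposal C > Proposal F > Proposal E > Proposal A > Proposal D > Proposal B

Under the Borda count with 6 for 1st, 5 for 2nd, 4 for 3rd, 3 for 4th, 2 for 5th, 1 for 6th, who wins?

Proposal E

Proposal A: 6×6 + 6×2 + 10×1 + 9×3 + 6×1 + 12×4 + 13×3 = 178
Proposal B: 6×4 + 6×4 + 10×2 + 9×6 + 6×6 + 12×3 + 13×1 = 207
Proposal C: 6×3 + 6×6 + 10×3 + 9×1 + 6×3 + 12×1 + 13×6 = 201
Proposal D: 6×2 + 6×5 + 10×6 + 9×2 + 6×2 + 12×6 + 13×2 = 230
Proposal E: 6×5 + 6×3 + 10×5 + 9×4 + 6×5 + 12×5 + 13×4 = 276
Proposal F: 6×1 + 6×1 + 10×4 + 9×5 + 6×4 + 12×2 + 13×5 = 210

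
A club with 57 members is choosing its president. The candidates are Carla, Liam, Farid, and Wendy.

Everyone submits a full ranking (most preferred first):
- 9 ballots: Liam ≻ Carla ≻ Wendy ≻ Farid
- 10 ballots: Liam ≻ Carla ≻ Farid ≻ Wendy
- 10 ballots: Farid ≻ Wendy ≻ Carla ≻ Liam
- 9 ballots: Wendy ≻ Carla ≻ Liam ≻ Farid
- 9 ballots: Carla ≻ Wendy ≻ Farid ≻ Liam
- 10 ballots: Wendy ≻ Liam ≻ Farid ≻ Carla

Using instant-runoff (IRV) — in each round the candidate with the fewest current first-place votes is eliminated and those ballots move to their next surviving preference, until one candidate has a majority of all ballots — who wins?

Wendy

Round 1: Carla 9, Liam 19, Farid 10, Wendy 19. Carla eliminated.
Round 2: Liam 19, Farid 10, Wendy 28. Farid eliminated.
Round 3: Liam 19, Wendy 38. Wendy has a majority (≥29).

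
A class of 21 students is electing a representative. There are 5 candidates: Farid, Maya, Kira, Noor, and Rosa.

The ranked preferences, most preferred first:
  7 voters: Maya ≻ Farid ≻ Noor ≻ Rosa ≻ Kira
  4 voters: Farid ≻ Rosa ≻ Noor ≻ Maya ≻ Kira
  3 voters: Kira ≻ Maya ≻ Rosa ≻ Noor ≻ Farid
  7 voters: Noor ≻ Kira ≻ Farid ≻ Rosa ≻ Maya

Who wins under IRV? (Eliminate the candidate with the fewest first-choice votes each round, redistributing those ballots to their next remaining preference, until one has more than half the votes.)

Noor

Round 1: Farid 4, Maya 7, Kira 3, Noor 7, Rosa 0. Rosa eliminated.
Round 2: Farid 4, Maya 7, Kira 3, Noor 7. Kira eliminated.
Round 3: Farid 4, Maya 10, Noor 7. Farid eliminated.
Round 4: Maya 10, Noor 11. Noor has a majority (≥11).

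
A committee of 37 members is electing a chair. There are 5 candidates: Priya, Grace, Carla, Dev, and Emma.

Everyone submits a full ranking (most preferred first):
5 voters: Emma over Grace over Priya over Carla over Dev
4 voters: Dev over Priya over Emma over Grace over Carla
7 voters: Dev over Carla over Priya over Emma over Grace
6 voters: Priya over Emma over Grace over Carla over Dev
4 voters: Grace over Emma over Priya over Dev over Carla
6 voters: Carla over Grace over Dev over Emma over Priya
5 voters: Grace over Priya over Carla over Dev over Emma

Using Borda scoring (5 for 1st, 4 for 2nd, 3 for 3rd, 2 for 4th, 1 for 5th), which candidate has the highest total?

Priya: 5×3 + 4×4 + 7×3 + 6×5 + 4×3 + 6×1 + 5×4 = 120
Grace: 5×4 + 4×2 + 7×1 + 6×3 + 4×5 + 6×4 + 5×5 = 122
Carla: 5×2 + 4×1 + 7×4 + 6×2 + 4×1 + 6×5 + 5×3 = 103
Dev: 5×1 + 4×5 + 7×5 + 6×1 + 4×2 + 6×3 + 5×2 = 102
Emma: 5×5 + 4×3 + 7×2 + 6×4 + 4×4 + 6×2 + 5×1 = 108

Grace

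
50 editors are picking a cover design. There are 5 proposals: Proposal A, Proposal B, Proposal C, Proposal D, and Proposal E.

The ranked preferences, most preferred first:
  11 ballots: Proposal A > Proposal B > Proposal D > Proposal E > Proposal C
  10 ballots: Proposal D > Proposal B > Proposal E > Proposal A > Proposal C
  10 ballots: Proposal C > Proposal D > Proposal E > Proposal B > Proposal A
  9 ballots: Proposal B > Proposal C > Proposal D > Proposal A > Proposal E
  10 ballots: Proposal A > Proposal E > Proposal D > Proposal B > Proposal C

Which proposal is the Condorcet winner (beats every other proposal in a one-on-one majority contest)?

Proposal D

Proposal D vs Proposal A: 29–21
Proposal D vs Proposal B: 30–20
Proposal D vs Proposal C: 31–19
Proposal D vs Proposal E: 40–10
Proposal D beats every other proposal.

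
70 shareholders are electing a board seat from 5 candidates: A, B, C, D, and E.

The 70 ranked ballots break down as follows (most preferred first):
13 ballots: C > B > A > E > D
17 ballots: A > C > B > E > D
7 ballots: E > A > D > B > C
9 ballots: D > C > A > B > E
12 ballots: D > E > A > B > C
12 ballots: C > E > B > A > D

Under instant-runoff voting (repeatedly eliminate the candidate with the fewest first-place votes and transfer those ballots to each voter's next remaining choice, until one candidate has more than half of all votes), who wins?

Round 1: A 17, B 0, C 25, D 21, E 7. B eliminated.
Round 2: A 17, C 25, D 21, E 7. E eliminated.
Round 3: A 24, C 25, D 21. D eliminated.
Round 4: A 36, C 34. A has a majority (≥36).

A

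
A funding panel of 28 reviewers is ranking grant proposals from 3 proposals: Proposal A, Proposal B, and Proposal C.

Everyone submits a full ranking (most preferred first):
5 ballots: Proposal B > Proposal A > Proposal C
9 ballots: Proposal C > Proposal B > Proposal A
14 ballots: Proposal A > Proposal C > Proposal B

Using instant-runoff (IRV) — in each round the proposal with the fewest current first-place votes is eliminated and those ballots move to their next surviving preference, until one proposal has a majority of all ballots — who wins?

Round 1: Proposal A 14, Proposal B 5, Proposal C 9. Proposal B eliminated.
Round 2: Proposal A 19, Proposal C 9. Proposal A has a majority (≥15).

Proposal A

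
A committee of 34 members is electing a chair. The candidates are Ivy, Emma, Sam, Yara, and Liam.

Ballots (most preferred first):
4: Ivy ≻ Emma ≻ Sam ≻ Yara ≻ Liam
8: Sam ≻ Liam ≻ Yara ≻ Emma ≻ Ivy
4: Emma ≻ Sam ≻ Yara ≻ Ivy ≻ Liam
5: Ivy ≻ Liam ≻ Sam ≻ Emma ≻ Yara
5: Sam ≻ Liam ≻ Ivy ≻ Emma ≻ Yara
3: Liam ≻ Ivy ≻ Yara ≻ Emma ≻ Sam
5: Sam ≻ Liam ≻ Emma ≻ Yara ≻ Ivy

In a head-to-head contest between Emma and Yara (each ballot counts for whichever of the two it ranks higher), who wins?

Emma

Emma is ranked above Yara on 23 ballots; Yara above Emma on 11.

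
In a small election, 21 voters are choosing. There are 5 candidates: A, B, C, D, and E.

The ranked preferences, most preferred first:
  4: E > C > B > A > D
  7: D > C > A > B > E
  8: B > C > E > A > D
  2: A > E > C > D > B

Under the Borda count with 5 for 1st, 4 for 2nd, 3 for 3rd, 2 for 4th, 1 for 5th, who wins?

C

A: 4×2 + 7×3 + 8×2 + 2×5 = 55
B: 4×3 + 7×2 + 8×5 + 2×1 = 68
C: 4×4 + 7×4 + 8×4 + 2×3 = 82
D: 4×1 + 7×5 + 8×1 + 2×2 = 51
E: 4×5 + 7×1 + 8×3 + 2×4 = 59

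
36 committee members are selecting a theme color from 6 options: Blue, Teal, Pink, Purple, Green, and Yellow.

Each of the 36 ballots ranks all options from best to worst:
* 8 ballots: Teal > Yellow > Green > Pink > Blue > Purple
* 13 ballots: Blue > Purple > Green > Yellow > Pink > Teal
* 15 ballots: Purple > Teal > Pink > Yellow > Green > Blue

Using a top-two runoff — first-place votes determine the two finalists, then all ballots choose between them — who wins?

Blue

Round 1 first-place votes: Blue 13, Teal 8, Pink 0, Purple 15, Green 0, Yellow 0. Purple and Blue advance.
Runoff: Purple is ranked above Blue on 15 ballots, Blue above Purple on 21.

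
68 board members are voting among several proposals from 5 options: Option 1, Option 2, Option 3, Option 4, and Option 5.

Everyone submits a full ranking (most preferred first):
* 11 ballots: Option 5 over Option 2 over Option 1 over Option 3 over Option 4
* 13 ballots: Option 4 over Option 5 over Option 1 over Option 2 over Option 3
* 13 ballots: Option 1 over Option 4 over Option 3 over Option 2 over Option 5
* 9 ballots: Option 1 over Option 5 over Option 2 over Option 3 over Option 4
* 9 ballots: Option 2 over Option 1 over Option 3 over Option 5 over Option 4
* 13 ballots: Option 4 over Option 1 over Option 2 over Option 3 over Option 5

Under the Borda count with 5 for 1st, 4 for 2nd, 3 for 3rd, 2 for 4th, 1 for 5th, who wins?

Option 1: 11×3 + 13×3 + 13×5 + 9×5 + 9×4 + 13×4 = 270
Option 2: 11×4 + 13×2 + 13×2 + 9×3 + 9×5 + 13×3 = 207
Option 3: 11×2 + 13×1 + 13×3 + 9×2 + 9×3 + 13×2 = 145
Option 4: 11×1 + 13×5 + 13×4 + 9×1 + 9×1 + 13×5 = 211
Option 5: 11×5 + 13×4 + 13×1 + 9×4 + 9×2 + 13×1 = 187

Option 1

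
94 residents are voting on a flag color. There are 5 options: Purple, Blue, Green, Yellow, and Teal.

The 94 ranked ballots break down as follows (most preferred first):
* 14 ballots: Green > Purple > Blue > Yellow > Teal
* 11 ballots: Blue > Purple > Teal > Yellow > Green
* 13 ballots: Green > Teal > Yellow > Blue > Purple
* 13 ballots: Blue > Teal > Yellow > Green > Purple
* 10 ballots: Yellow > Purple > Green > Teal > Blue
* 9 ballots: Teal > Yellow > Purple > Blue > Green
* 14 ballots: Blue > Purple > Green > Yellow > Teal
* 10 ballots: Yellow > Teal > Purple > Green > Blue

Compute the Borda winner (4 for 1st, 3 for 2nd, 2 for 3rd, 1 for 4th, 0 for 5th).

Purple: 14×3 + 11×3 + 13×0 + 13×0 + 10×3 + 9×2 + 14×3 + 10×2 = 185
Blue: 14×2 + 11×4 + 13×1 + 13×4 + 10×0 + 9×1 + 14×4 + 10×0 = 202
Green: 14×4 + 11×0 + 13×4 + 13×1 + 10×2 + 9×0 + 14×2 + 10×1 = 179
Yellow: 14×1 + 11×1 + 13×2 + 13×2 + 10×4 + 9×3 + 14×1 + 10×4 = 198
Teal: 14×0 + 11×2 + 13×3 + 13×3 + 10×1 + 9×4 + 14×0 + 10×3 = 176

Blue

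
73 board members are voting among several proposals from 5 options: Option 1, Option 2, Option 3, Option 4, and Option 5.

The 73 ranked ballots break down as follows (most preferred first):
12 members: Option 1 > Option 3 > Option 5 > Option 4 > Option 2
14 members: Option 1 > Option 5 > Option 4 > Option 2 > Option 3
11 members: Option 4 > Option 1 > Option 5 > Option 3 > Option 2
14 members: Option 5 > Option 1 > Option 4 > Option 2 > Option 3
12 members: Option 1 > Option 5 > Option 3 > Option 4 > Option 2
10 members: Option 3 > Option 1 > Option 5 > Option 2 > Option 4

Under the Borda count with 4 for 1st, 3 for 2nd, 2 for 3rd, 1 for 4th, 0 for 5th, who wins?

Option 1: 12×4 + 14×4 + 11×3 + 14×3 + 12×4 + 10×3 = 257
Option 2: 12×0 + 14×1 + 11×0 + 14×1 + 12×0 + 10×1 = 38
Option 3: 12×3 + 14×0 + 11×1 + 14×0 + 12×2 + 10×4 = 111
Option 4: 12×1 + 14×2 + 11×4 + 14×2 + 12×1 + 10×0 = 124
Option 5: 12×2 + 14×3 + 11×2 + 14×4 + 12×3 + 10×2 = 200

Option 1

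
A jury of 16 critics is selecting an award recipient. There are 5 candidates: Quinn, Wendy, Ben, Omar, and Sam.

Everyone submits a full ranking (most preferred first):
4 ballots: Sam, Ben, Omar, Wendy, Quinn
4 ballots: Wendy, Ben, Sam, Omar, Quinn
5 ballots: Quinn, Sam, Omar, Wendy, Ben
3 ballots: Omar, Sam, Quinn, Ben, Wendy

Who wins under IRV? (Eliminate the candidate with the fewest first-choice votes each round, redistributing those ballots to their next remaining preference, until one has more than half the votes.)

Sam

Round 1: Quinn 5, Wendy 4, Ben 0, Omar 3, Sam 4. Ben eliminated.
Round 2: Quinn 5, Wendy 4, Omar 3, Sam 4. Omar eliminated.
Round 3: Quinn 5, Wendy 4, Sam 7. Wendy eliminated.
Round 4: Quinn 5, Sam 11. Sam has a majority (≥9).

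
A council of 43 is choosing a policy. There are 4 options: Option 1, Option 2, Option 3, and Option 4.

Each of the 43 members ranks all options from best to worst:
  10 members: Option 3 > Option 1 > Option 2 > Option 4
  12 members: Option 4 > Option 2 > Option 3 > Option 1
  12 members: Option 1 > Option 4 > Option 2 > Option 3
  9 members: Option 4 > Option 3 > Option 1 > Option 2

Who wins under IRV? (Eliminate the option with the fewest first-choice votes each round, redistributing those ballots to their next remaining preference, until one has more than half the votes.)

Option 1

Round 1: Option 1 12, Option 2 0, Option 3 10, Option 4 21. Option 2 eliminated.
Round 2: Option 1 12, Option 3 10, Option 4 21. Option 3 eliminated.
Round 3: Option 1 22, Option 4 21. Option 1 has a majority (≥22).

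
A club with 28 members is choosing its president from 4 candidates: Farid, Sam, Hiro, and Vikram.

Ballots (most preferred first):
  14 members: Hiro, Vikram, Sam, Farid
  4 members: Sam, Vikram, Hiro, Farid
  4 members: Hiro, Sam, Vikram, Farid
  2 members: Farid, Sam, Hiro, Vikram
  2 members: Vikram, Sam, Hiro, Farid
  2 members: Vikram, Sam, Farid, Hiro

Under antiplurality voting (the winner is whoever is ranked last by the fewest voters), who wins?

Last-place votes: Farid 24, Sam 0, Hiro 2, Vikram 2.

Sam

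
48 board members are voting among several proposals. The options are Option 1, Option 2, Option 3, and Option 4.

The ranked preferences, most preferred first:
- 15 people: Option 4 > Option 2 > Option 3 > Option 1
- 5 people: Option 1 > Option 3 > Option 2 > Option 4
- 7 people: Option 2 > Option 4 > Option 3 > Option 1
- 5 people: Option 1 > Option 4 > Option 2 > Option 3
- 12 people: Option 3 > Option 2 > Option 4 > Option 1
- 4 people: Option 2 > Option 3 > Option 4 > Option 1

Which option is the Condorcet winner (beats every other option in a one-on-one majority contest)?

Option 2

Option 2 vs Option 1: 38–10
Option 2 vs Option 3: 31–17
Option 2 vs Option 4: 28–20
Option 2 beats every other option.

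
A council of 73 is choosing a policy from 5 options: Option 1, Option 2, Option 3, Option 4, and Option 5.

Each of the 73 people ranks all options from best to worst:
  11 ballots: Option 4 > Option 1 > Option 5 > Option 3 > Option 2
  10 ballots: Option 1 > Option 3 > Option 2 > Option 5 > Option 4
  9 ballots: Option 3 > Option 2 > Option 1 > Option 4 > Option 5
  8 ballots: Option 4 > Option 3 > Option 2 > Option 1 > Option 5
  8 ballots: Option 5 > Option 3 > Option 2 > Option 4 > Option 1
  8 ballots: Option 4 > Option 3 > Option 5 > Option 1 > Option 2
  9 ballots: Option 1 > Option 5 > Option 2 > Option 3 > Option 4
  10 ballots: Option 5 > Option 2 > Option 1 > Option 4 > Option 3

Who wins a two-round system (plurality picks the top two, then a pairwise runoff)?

Option 1

Round 1 first-place votes: Option 1 19, Option 2 0, Option 3 9, Option 4 27, Option 5 18. Option 4 and Option 1 advance.
Runoff: Option 4 is ranked above Option 1 on 35 ballots, Option 1 above Option 4 on 38.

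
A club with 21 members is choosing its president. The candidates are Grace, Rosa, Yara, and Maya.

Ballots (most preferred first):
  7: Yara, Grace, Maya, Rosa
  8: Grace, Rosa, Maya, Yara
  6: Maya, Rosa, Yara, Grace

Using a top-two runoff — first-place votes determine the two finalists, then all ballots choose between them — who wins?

Yara

Round 1 first-place votes: Grace 8, Rosa 0, Yara 7, Maya 6. Grace and Yara advance.
Runoff: Grace is ranked above Yara on 8 ballots, Yara above Grace on 13.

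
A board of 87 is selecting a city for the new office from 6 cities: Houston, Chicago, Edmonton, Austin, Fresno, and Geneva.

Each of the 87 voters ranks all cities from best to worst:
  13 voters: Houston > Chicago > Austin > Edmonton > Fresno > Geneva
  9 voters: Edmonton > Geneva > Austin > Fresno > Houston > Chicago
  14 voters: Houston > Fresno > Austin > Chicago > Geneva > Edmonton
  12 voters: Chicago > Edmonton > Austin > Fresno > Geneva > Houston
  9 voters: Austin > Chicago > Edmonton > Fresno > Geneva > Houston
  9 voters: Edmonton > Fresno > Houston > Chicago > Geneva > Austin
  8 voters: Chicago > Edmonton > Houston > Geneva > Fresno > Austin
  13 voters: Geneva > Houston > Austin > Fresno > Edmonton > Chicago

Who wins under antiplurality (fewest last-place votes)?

Last-place votes: Houston 21, Chicago 22, Edmonton 14, Austin 17, Fresno 0, Geneva 13.

Fresno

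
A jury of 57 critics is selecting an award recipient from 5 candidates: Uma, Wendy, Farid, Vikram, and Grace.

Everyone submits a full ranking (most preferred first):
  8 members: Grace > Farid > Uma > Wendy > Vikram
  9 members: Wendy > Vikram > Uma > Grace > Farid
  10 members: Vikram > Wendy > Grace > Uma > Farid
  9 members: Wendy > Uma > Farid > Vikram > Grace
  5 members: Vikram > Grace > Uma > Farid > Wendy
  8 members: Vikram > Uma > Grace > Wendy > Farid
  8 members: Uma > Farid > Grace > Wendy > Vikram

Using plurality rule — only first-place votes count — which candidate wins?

First-place votes: Uma 8, Wendy 18, Farid 0, Vikram 23, Grace 8.

Vikram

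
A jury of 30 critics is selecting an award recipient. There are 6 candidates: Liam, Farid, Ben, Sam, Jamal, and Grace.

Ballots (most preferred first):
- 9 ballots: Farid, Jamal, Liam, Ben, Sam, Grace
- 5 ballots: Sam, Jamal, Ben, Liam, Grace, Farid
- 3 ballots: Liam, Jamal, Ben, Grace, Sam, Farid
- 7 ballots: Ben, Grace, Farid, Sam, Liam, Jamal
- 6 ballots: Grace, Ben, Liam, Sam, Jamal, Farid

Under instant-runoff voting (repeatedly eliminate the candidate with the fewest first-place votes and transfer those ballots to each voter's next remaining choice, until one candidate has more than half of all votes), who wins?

Round 1: Liam 3, Farid 9, Ben 7, Sam 5, Jamal 0, Grace 6. Jamal eliminated.
Round 2: Liam 3, Farid 9, Ben 7, Sam 5, Grace 6. Liam eliminated.
Round 3: Farid 9, Ben 10, Sam 5, Grace 6. Sam eliminated.
Round 4: Farid 9, Ben 15, Grace 6. Grace eliminated.
Round 5: Farid 9, Ben 21. Ben has a majority (≥16).

Ben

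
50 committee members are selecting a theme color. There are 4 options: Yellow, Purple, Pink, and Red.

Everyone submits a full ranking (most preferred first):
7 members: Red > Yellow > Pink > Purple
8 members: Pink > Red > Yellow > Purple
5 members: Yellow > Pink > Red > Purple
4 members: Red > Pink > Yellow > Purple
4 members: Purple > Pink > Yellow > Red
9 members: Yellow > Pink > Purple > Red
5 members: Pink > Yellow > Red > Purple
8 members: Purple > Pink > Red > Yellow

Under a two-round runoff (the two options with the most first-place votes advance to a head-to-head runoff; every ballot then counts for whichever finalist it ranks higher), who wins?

Round 1 first-place votes: Yellow 14, Purple 12, Pink 13, Red 11. Yellow and Pink advance.
Runoff: Yellow is ranked above Pink on 21 ballots, Pink above Yellow on 29.

Pink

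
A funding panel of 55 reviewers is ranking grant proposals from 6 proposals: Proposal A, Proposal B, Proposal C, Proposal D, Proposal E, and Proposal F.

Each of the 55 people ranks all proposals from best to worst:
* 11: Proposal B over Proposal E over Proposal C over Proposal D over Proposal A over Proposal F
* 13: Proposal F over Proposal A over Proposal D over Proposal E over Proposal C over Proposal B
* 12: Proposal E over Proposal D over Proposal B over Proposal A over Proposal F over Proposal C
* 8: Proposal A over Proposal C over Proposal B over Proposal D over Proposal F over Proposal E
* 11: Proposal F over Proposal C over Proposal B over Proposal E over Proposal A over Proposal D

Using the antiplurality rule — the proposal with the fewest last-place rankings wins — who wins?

Last-place votes: Proposal A 0, Proposal B 13, Proposal C 12, Proposal D 11, Proposal E 8, Proposal F 11.

Proposal A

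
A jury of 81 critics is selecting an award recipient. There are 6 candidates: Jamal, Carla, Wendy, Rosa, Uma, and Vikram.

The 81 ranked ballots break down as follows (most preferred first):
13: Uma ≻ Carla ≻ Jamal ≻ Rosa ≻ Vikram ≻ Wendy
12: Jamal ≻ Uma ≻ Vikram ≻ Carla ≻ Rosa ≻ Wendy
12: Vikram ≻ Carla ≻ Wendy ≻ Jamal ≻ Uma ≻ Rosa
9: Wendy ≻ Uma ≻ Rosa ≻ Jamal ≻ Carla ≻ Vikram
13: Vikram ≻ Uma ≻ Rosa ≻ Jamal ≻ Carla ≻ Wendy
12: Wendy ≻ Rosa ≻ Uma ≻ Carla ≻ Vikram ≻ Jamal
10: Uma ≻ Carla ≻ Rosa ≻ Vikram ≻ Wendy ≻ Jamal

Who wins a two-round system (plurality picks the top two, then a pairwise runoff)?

Round 1 first-place votes: Jamal 12, Carla 0, Wendy 21, Rosa 0, Uma 23, Vikram 25. Vikram and Uma advance.
Runoff: Vikram is ranked above Uma on 25 ballots, Uma above Vikram on 56.

Uma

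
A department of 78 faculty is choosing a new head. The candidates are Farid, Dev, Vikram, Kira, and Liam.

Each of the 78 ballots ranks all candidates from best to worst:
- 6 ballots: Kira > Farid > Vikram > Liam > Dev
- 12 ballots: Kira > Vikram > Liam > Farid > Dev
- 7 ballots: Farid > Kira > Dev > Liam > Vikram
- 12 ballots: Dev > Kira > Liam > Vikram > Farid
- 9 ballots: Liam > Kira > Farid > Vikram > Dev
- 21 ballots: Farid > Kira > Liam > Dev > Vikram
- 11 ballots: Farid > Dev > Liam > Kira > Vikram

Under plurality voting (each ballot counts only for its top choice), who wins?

First-place votes: Farid 39, Dev 12, Vikram 0, Kira 18, Liam 9.

Farid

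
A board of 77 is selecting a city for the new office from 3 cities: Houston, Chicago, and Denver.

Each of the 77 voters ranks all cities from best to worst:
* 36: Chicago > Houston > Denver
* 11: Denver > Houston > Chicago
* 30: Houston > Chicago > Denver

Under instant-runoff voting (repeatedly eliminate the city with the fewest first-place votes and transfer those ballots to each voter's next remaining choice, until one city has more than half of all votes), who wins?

Round 1: Houston 30, Chicago 36, Denver 11. Denver eliminated.
Round 2: Houston 41, Chicago 36. Houston has a majority (≥39).

Houston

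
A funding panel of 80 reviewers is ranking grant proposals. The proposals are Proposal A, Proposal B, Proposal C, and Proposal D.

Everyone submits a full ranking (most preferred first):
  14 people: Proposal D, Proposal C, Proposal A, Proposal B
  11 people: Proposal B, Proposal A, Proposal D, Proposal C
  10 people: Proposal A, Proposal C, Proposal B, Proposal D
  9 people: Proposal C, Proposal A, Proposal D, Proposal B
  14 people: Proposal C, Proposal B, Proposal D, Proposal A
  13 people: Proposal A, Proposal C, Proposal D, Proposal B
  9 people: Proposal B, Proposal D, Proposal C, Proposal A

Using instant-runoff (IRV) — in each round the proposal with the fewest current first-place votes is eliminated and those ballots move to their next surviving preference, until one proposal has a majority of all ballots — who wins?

Round 1: Proposal A 23, Proposal B 20, Proposal C 23, Proposal D 14. Proposal D eliminated.
Round 2: Proposal A 23, Proposal B 20, Proposal C 37. Proposal B eliminated.
Round 3: Proposal A 34, Proposal C 46. Proposal C has a majority (≥41).

Proposal C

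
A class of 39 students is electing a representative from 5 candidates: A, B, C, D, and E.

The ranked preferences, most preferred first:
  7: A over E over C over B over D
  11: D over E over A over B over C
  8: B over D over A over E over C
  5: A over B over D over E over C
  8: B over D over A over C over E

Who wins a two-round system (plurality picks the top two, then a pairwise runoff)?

Round 1 first-place votes: A 12, B 16, C 0, D 11, E 0. B and A advance.
Runoff: B is ranked above A on 16 ballots, A above B on 23.

A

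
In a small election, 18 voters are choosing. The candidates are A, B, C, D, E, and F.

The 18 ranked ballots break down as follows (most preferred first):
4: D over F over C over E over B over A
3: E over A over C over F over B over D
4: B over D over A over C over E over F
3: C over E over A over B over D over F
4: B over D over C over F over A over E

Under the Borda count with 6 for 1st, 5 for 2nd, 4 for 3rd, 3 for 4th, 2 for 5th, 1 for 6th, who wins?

A: 4×1 + 3×5 + 4×4 + 3×4 + 4×2 = 55
B: 4×2 + 3×2 + 4×6 + 3×3 + 4×6 = 71
C: 4×4 + 3×4 + 4×3 + 3×6 + 4×4 = 74
D: 4×6 + 3×1 + 4×5 + 3×2 + 4×5 = 73
E: 4×3 + 3×6 + 4×2 + 3×5 + 4×1 = 57
F: 4×5 + 3×3 + 4×1 + 3×1 + 4×3 = 48

C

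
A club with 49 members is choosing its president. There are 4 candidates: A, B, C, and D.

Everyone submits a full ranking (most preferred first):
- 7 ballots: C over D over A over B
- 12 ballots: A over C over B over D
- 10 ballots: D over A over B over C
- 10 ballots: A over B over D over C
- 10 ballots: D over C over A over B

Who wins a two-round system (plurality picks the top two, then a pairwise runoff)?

D

Round 1 first-place votes: A 22, B 0, C 7, D 20. A and D advance.
Runoff: A is ranked above D on 22 ballots, D above A on 27.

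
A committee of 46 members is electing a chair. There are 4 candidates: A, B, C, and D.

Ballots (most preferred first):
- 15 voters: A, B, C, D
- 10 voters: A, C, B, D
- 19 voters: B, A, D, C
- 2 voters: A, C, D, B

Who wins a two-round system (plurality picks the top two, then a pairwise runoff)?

A

Round 1 first-place votes: A 27, B 19, C 0, D 0. A and B advance.
Runoff: A is ranked above B on 27 ballots, B above A on 19.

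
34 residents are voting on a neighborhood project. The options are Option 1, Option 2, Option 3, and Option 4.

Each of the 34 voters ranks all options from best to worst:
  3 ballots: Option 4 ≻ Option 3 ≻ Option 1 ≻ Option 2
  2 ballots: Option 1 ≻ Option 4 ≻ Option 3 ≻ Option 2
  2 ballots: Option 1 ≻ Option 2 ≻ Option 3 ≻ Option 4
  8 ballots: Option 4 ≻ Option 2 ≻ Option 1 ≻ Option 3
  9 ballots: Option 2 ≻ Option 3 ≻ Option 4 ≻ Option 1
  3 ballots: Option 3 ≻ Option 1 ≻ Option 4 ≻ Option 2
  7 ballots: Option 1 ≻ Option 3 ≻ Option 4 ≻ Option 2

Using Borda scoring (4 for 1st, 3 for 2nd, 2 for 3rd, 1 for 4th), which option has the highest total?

Option 1: 3×2 + 2×4 + 2×4 + 8×2 + 9×1 + 3×3 + 7×4 = 84
Option 2: 3×1 + 2×1 + 2×3 + 8×3 + 9×4 + 3×1 + 7×1 = 81
Option 3: 3×3 + 2×2 + 2×2 + 8×1 + 9×3 + 3×4 + 7×3 = 85
Option 4: 3×4 + 2×3 + 2×1 + 8×4 + 9×2 + 3×2 + 7×2 = 90

Option 4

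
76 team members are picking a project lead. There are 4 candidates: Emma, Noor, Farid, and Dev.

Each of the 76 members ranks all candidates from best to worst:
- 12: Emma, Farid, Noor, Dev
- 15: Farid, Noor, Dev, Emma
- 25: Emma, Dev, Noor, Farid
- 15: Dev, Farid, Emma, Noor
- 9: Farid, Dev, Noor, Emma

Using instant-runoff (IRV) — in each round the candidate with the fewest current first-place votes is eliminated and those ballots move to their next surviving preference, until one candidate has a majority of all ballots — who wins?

Farid

Round 1: Emma 37, Noor 0, Farid 24, Dev 15. Noor eliminated.
Round 2: Emma 37, Farid 24, Dev 15. Dev eliminated.
Round 3: Emma 37, Farid 39. Farid has a majority (≥39).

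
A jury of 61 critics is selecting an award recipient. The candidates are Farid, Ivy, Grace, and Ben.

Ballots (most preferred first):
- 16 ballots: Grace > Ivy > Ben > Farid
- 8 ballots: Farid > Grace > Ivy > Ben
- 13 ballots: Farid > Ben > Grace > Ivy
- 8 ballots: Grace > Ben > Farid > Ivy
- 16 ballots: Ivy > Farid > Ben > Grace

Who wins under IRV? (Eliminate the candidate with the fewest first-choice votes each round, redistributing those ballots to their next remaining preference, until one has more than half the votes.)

Farid

Round 1: Farid 21, Ivy 16, Grace 24, Ben 0. Ben eliminated.
Round 2: Farid 21, Ivy 16, Grace 24. Ivy eliminated.
Round 3: Farid 37, Grace 24. Farid has a majority (≥31).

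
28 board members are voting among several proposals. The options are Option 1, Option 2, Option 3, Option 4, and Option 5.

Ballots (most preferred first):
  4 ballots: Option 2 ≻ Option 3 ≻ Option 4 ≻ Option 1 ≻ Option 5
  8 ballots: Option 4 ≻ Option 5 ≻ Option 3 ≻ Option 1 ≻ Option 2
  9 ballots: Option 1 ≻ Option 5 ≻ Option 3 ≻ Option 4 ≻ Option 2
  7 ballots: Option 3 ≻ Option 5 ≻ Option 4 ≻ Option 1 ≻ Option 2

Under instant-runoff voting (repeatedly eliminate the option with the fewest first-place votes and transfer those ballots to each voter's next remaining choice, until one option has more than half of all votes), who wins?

Round 1: Option 1 9, Option 2 4, Option 3 7, Option 4 8, Option 5 0. Option 5 eliminated.
Round 2: Option 1 9, Option 2 4, Option 3 7, Option 4 8. Option 2 eliminated.
Round 3: Option 1 9, Option 3 11, Option 4 8. Option 4 eliminated.
Round 4: Option 1 9, Option 3 19. Option 3 has a majority (≥15).

Option 3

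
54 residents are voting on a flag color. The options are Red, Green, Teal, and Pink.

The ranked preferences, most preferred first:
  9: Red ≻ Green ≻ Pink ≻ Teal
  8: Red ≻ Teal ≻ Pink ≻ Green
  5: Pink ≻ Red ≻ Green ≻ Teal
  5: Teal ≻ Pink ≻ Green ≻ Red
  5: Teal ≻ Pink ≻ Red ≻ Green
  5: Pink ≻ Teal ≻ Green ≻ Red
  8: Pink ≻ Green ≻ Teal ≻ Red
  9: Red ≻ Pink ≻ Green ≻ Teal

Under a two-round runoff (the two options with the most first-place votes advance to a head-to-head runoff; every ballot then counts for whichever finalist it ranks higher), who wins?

Round 1 first-place votes: Red 26, Green 0, Teal 10, Pink 18. Red and Pink advance.
Runoff: Red is ranked above Pink on 26 ballots, Pink above Red on 28.

Pink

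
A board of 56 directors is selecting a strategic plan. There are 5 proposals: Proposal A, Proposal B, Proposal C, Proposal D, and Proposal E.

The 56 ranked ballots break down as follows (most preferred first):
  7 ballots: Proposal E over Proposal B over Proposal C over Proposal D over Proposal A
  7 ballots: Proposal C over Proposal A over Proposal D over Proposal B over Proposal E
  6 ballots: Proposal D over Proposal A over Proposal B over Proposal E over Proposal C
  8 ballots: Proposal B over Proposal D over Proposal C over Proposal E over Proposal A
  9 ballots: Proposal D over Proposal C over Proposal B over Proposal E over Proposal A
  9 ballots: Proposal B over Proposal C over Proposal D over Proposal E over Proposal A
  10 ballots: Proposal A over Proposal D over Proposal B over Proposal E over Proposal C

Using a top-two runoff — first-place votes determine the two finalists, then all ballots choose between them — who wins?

Round 1 first-place votes: Proposal A 10, Proposal B 17, Proposal C 7, Proposal D 15, Proposal E 7. Proposal B and Proposal D advance.
Runoff: Proposal B is ranked above Proposal D on 24 ballots, Proposal D above Proposal B on 32.

Proposal D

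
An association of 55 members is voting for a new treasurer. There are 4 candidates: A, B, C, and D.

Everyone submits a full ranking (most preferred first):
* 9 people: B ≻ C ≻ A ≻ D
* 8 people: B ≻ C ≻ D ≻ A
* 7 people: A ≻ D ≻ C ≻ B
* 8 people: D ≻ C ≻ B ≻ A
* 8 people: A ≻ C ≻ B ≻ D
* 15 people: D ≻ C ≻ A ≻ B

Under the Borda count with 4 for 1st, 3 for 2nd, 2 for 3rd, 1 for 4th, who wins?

C

A: 9×2 + 8×1 + 7×4 + 8×1 + 8×4 + 15×2 = 124
B: 9×4 + 8×4 + 7×1 + 8×2 + 8×2 + 15×1 = 122
C: 9×3 + 8×3 + 7×2 + 8×3 + 8×3 + 15×3 = 158
D: 9×1 + 8×2 + 7×3 + 8×4 + 8×1 + 15×4 = 146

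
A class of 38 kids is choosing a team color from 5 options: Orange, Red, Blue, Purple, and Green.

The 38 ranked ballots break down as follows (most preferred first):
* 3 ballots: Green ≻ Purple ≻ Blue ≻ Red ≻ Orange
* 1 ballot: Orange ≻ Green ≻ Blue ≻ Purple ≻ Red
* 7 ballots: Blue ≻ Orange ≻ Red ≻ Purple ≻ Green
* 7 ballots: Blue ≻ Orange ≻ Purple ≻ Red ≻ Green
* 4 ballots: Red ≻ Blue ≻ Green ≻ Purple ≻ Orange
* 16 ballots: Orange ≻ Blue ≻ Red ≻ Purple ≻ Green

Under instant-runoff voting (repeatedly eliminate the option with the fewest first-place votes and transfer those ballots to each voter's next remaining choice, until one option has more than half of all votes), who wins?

Round 1: Orange 17, Red 4, Blue 14, Purple 0, Green 3. Purple eliminated.
Round 2: Orange 17, Red 4, Blue 14, Green 3. Green eliminated.
Round 3: Orange 17, Red 4, Blue 17. Red eliminated.
Round 4: Orange 17, Blue 21. Blue has a majority (≥20).

Blue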